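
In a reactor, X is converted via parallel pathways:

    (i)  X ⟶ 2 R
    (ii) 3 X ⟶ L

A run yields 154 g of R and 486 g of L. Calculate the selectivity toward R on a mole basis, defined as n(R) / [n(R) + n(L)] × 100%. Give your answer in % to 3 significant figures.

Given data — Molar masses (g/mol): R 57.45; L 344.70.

65.5 %

n(R) = 154 / 57.45 = 2.681 mol
n(L) = 486 / 344.70 = 1.410 mol
selectivity = 2.681/(2.681+1.410) × 100 = 65.53 %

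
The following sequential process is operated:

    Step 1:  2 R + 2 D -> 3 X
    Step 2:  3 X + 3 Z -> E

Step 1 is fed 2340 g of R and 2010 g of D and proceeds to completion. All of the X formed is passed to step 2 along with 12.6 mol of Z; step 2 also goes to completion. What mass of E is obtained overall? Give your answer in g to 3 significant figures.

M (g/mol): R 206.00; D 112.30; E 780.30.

3280 g

Step 1:
n(R) = 2340 / 206.00 = 11.36 mol
n(D) = 2010 / 112.30 = 17.90 mol
n/ν for R = 11.36/2 = 5.680
n/ν for D = 17.90/2 = 8.950
Smallest n/ν is R → limiting reagent.
n(X) produced = (3/2) × 11.36 = 17.04 mol
Step 2:
n(X) available = 17.04 mol
n(Z) = 12.60 mol
n/ν for X = 17.04/3 = 5.680
n/ν for Z = 12.60/3 = 4.200
Smallest n/ν is Z → limiting reagent.
n(E) = (1/3) × 12.60 = 4.200 mol
mass = 4.200 × 780.30 = 3277 g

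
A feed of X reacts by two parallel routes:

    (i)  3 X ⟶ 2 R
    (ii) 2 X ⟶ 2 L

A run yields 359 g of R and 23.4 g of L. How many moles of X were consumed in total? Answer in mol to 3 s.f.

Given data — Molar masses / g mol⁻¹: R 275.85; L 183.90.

2.08 mol

n(R) = 359 / 275.85 = 1.301 mol
n(L) = 23.4 / 183.90 = 0.1272 mol
n(X) via (i) = (3/2)×1.301 = 1.952 mol
n(X) via (ii) = (2/2)×0.1272 = 0.1272 mol
total n(X) = 1.952 + 0.1272 = 2.079 mol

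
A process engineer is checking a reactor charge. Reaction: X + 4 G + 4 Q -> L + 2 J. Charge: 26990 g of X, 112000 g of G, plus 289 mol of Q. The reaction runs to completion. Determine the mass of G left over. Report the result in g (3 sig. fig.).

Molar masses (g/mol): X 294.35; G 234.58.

44200 g

n(X) = 26990 / 294.35 = 91.69 mol
n(G) = 112000 / 234.58 = 477.4 mol
n(Q) = 289.0 mol
n/ν → X: 91.69, G: 119.4, Q: 72.25; Q is limiting.
G consumed = (4/4) × 289.0 = 289.0 mol
G remaining = 477.4 − 289.0 = 188.4 mol
mass = 188.4 × 234.58 = 44190 g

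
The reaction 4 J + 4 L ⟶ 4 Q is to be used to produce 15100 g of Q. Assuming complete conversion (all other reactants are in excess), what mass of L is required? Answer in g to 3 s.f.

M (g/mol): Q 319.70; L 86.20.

n(Q) = 15100 / 319.70 = 47.23 mol
n(L) = (4/4) × 47.23 = 47.23 mol
mass = 47.23 × 86.20 = 4071 g

4070 g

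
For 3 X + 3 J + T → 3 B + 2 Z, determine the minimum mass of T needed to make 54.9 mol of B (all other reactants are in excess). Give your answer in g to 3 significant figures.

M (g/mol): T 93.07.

1700 g

n(B) = 54.90 mol
n(T) = (1/3) × 54.90 = 18.30 mol
mass = 18.30 × 93.07 = 1703 g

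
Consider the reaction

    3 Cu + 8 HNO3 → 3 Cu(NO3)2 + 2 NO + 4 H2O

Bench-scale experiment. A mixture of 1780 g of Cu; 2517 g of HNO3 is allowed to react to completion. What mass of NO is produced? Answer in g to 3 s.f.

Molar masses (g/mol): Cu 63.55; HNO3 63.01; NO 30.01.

n(Cu) = 1780 / 63.55 = 28.01 mol
n(HNO3) = 2517 / 63.01 = 39.95 mol
n/ν → Cu: 9.337, HNO3: 4.994; HNO3 is limiting.
n(NO) = (2/8) × 39.95 = 9.988 mol
mass = 9.988 × 30.01 = 299.7 g

300 g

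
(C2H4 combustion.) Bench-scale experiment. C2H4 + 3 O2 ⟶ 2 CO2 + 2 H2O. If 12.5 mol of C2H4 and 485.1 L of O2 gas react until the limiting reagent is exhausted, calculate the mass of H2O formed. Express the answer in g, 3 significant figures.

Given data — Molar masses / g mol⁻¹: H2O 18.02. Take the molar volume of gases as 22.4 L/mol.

260 g

n(C2H4) = 12.50 mol
n(O2) = 485.1 / 22.4 = 21.66 mol
n/ν for C2H4 = 12.50/1 = 12.50
n/ν for O2 = 21.66/3 = 7.220
Smallest n/ν is O2 → limiting reagent.
n(H2O) = (2/3) × 21.66 = 14.44 mol
mass = 14.44 × 18.02 = 260.2 g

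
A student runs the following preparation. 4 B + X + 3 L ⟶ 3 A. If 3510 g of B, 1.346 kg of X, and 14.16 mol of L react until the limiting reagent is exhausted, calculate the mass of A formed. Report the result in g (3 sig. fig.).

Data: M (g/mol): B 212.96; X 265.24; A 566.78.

n(B) = 3510 / 212.96 = 16.48 mol
n(X) = 1.346×1000 / 265.24 = 5.075 mol
n(L) = 14.16 mol
n/ν for B = 16.48/4 = 4.120
n/ν for X = 5.075/1 = 5.075
n/ν for L = 14.16/3 = 4.720
Smallest n/ν is B → limiting reagent.
n(A) = (3/4) × 16.48 = 12.36 mol
mass = 12.36 × 566.78 = 7005 g

7010 g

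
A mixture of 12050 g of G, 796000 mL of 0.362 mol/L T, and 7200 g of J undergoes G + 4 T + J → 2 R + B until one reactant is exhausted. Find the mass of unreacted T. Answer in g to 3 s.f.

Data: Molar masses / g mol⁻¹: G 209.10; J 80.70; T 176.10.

n(G) = 12050 / 209.10 = 57.63 mol
n(T) = 0.362 × 796000/1000 = 288.2 mol
n(J) = 7200 / 80.70 = 89.22 mol
n/ν for G = 57.63/1 = 57.63
n/ν for T = 288.2/4 = 72.05
n/ν for J = 89.22/1 = 89.22
Smallest n/ν is G → limiting reagent.
T consumed = (4/1) × 57.63 = 230.5 mol
T remaining = 288.2 − 230.5 = 57.70 mol
mass = 57.70 × 176.10 = 10160 g

10200 g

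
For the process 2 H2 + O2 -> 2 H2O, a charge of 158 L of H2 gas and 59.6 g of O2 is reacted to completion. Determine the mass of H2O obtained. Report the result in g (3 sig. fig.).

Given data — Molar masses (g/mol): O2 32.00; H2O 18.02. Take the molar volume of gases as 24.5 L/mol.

67.1 g

n(H2) = 158.0 / 24.5 = 6.449 mol
n(O2) = 59.60 / 32.00 = 1.863 mol
n/ν for H2 = 6.449/2 = 3.225
n/ν for O2 = 1.863/1 = 1.863
Smallest n/ν is O2 → limiting reagent.
n(H2O) = (2/1) × 1.863 = 3.726 mol
mass = 3.726 × 18.02 = 67.14 g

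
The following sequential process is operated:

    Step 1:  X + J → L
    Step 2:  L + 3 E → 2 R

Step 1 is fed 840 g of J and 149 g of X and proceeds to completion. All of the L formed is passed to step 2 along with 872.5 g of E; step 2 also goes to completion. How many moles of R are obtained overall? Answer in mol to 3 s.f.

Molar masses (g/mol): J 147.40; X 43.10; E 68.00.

Step 1:
n(J) = 840.0 / 147.40 = 5.699 mol
n(X) = 149.0 / 43.10 = 3.457 mol
n/ν → J: 5.699, X: 3.457; X is limiting.
n(L) produced = (1/1) × 3.457 = 3.457 mol
Step 2:
n(L) available = 3.457 mol
n(E) = 872.5 / 68.00 = 12.83 mol
n/ν → L: 3.457, E: 4.277; L is limiting.
n(R) = (2/1) × 3.457 = 6.914 mol

6.91 mol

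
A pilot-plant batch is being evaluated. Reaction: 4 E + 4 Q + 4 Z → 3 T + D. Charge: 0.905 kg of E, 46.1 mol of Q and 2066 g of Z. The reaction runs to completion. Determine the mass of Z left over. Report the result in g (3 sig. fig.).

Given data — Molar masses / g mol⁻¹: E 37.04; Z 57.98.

n(E) = 0.9050×1000 / 37.04 = 24.43 mol
n(Q) = 46.10 mol
n(Z) = 2066 / 57.98 = 35.63 mol
n/ν for E = 24.43/4 = 6.108
n/ν for Q = 46.10/4 = 11.53
n/ν for Z = 35.63/4 = 8.908
Smallest n/ν is E → limiting reagent.
Z consumed = (4/4) × 24.43 = 24.43 mol
Z remaining = 35.63 − 24.43 = 11.20 mol
mass = 11.20 × 57.98 = 649.4 g

649 g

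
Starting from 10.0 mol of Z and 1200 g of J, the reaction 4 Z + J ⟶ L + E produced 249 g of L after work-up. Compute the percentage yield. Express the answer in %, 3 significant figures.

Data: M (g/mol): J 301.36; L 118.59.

84.0 %

n(Z) = 10.00 mol
n(J) = 1200 / 301.36 = 3.982 mol
n/ν for Z = 10.00/4 = 2.500
n/ν for J = 3.982/1 = 3.982
Smallest n/ν is Z → limiting reagent.
theoretical n(L) = (1/4) × 10.00 = 2.500 mol → 296.5 g
% yield = 249 / 296.5 × 100 = 83.98 %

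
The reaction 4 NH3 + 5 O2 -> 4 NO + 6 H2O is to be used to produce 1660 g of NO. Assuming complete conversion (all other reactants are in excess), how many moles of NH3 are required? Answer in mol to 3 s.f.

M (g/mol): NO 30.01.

55.3 mol

n(NO) = 1660 / 30.01 = 55.31 mol
n(NH3) = (4/4) × 55.31 = 55.31 mol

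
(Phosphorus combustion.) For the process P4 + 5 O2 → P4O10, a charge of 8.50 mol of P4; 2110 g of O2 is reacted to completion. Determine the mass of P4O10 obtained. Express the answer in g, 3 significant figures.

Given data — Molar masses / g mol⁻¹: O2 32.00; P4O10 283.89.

n(P4) = 8.500 mol
n(O2) = 2110 / 32.00 = 65.94 mol
n/ν → P4: 8.500, O2: 13.19; P4 is limiting.
n(P4O10) = (1/1) × 8.500 = 8.500 mol
mass = 8.500 × 283.89 = 2413 g

2410 g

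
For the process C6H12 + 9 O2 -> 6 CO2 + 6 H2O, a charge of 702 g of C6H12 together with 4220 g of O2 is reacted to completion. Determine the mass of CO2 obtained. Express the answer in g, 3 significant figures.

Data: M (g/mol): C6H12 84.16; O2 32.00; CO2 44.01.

2200 g

n(C6H12) = 702.0 / 84.16 = 8.341 mol
n(O2) = 4220 / 32.00 = 131.9 mol
n/ν → C6H12: 8.341, O2: 14.66; C6H12 is limiting.
n(CO2) = (6/1) × 8.341 = 50.05 mol
mass = 50.05 × 44.01 = 2203 g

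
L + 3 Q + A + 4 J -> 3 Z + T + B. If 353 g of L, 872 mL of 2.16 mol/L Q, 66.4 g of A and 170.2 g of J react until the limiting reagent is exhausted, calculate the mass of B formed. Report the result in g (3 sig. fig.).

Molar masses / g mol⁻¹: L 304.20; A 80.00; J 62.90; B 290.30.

n(L) = 353.0 / 304.20 = 1.160 mol
n(Q) = 2.16 × 872.0/1000 = 1.884 mol
n(A) = 66.40 / 80.00 = 0.8300 mol
n(J) = 170.2 / 62.90 = 2.706 mol
n/ν for L = 1.160/1 = 1.160
n/ν for Q = 1.884/3 = 0.6280
n/ν for A = 0.8300/1 = 0.8300
n/ν for J = 2.706/4 = 0.6765
Smallest n/ν is Q → limiting reagent.
n(B) = (1/3) × 1.884 = 0.6280 mol
mass = 0.6280 × 290.30 = 182.3 g

182 g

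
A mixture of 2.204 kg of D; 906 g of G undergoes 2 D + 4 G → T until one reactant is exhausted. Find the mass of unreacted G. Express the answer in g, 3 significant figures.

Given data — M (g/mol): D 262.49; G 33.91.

337 g

n(D) = 2.204×1000 / 262.49 = 8.397 mol
n(G) = 906.0 / 33.91 = 26.72 mol
n/ν for D = 8.397/2 = 4.199
n/ν for G = 26.72/4 = 6.680
Smallest n/ν is D → limiting reagent.
G consumed = (4/2) × 8.397 = 16.79 mol
G remaining = 26.72 − 16.79 = 9.930 mol
mass = 9.930 × 33.91 = 336.7 g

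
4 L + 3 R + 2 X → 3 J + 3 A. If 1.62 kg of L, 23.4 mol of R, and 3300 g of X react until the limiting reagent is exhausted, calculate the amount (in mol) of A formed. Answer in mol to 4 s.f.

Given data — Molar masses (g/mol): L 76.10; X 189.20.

n(L) = 1.620×1000 / 76.10 = 21.29 mol
n(R) = 23.40 mol
n(X) = 3300 / 189.20 = 17.44 mol
n/ν for L = 21.29/4 = 5.323
n/ν for R = 23.40/3 = 7.800
n/ν for X = 17.44/2 = 8.720
Smallest n/ν is L → limiting reagent.
n(A) = (3/4) × 21.29 = 15.97 mol

15.97 mol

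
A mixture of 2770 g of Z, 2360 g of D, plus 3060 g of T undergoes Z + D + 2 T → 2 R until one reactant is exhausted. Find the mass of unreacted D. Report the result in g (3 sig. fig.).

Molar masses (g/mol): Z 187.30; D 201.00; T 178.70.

639 g

n(Z) = 2770 / 187.30 = 14.79 mol
n(D) = 2360 / 201.00 = 11.74 mol
n(T) = 3060 / 178.70 = 17.12 mol
n/ν → Z: 14.79, D: 11.74, T: 8.560; T is limiting.
D consumed = (1/2) × 17.12 = 8.560 mol
D remaining = 11.74 − 8.560 = 3.180 mol
mass = 3.180 × 201.00 = 639.2 g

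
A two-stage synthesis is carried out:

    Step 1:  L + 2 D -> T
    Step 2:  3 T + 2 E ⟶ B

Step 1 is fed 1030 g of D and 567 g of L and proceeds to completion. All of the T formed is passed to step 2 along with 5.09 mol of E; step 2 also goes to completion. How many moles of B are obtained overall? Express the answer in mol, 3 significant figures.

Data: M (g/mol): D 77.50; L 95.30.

1.98 mol

Step 1:
n(D) = 1030 / 77.50 = 13.29 mol
n(L) = 567.0 / 95.30 = 5.950 mol
n/ν → D: 6.645, L: 5.950; L is limiting.
n(T) produced = (1/1) × 5.950 = 5.950 mol
Step 2:
n(T) available = 5.950 mol
n(E) = 5.090 mol
n/ν → T: 1.983, E: 2.545; T is limiting.
n(B) = (1/3) × 5.950 = 1.983 mol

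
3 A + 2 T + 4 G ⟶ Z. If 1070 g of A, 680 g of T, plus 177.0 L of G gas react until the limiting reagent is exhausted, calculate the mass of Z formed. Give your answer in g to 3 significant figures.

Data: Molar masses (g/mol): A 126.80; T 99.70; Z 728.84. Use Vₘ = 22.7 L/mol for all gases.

1420 g

n(A) = 1070 / 126.80 = 8.438 mol
n(T) = 680.0 / 99.70 = 6.820 mol
n(G) = 177.0 / 22.7 = 7.797 mol
n/ν → A: 2.813, T: 3.410, G: 1.949; G is limiting.
n(Z) = (1/4) × 7.797 = 1.949 mol
mass = 1.949 × 728.84 = 1421 g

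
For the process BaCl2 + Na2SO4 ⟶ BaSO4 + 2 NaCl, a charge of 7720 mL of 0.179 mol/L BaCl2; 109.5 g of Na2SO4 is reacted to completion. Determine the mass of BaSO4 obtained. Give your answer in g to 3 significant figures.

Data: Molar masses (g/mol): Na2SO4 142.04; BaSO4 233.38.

180 g

n(BaCl2) = 0.179 × 7720/1000 = 1.382 mol
n(Na2SO4) = 109.5 / 142.04 = 0.7709 mol
n/ν for BaCl2 = 1.382/1 = 1.382
n/ν for Na2SO4 = 0.7709/1 = 0.7709
Smallest n/ν is Na2SO4 → limiting reagent.
n(BaSO4) = (1/1) × 0.7709 = 0.7709 mol
mass = 0.7709 × 233.38 = 179.9 g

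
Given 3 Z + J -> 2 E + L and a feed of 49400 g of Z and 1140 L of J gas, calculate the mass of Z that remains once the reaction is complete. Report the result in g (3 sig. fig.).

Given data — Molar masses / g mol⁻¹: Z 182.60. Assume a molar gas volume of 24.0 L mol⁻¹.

23400 g

n(Z) = 49400 / 182.60 = 270.5 mol
n(J) = 1140 / 24.0 = 47.50 mol
n/ν → Z: 90.17, J: 47.50; J is limiting.
Z consumed = (3/1) × 47.50 = 142.5 mol
Z remaining = 270.5 − 142.5 = 128.0 mol
mass = 128.0 × 182.60 = 23370 g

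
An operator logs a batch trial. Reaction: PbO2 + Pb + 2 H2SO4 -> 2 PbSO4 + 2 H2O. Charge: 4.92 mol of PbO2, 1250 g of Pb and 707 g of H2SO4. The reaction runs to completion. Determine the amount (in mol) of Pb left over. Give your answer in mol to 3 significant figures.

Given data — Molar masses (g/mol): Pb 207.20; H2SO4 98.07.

2.43 mol

n(PbO2) = 4.920 mol
n(Pb) = 1250 / 207.20 = 6.033 mol
n(H2SO4) = 707.0 / 98.07 = 7.209 mol
n/ν → PbO2: 4.920, Pb: 6.033, H2SO4: 3.605; H2SO4 is limiting.
Pb consumed = (1/2) × 7.209 = 3.605 mol
Pb remaining = 6.033 − 3.605 = 2.428 mol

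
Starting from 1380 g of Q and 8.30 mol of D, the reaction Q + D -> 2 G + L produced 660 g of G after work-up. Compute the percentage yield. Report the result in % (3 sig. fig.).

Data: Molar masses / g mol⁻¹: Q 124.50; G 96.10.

n(Q) = 1380 / 124.50 = 11.08 mol
n(D) = 8.300 mol
n/ν for Q = 11.08/1 = 11.08
n/ν for D = 8.300/1 = 8.300
Smallest n/ν is D → limiting reagent.
theoretical n(G) = (2/1) × 8.300 = 16.60 mol → 1595 g
% yield = 660 / 1595 × 100 = 41.38 %

41.4 %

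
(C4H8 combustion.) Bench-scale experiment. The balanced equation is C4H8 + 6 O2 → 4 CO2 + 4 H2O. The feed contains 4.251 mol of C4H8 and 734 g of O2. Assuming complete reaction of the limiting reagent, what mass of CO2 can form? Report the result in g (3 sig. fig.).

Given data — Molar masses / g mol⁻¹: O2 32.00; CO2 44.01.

673 g

n(C4H8) = 4.251 mol
n(O2) = 734.0 / 32.00 = 22.94 mol
n/ν for C4H8 = 4.251/1 = 4.251
n/ν for O2 = 22.94/6 = 3.823
Smallest n/ν is O2 → limiting reagent.
n(CO2) = (4/6) × 22.94 = 15.29 mol
mass = 15.29 × 44.01 = 672.9 g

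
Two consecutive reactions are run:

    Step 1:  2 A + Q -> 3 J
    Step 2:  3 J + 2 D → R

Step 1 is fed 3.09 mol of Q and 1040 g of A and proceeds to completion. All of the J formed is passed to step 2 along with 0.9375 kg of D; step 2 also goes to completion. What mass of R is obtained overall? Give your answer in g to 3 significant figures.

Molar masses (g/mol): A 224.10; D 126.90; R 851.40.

1980 g

Step 1:
n(Q) = 3.090 mol
n(A) = 1040 / 224.10 = 4.641 mol
n/ν for Q = 3.090/1 = 3.090
n/ν for A = 4.641/2 = 2.321
Smallest n/ν is A → limiting reagent.
n(J) produced = (3/2) × 4.641 = 6.962 mol
Step 2:
n(J) available = 6.962 mol
n(D) = 0.9375×1000 / 126.90 = 7.388 mol
n/ν for J = 6.962/3 = 2.321
n/ν for D = 7.388/2 = 3.694
Smallest n/ν is J → limiting reagent.
n(R) = (1/3) × 6.962 = 2.321 mol
mass = 2.321 × 851.40 = 1976 g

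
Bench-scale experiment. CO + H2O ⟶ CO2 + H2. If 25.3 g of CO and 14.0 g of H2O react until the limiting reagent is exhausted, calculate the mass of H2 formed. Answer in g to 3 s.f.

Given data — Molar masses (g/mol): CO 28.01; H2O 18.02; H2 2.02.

1.57 g

n(CO) = 25.30 / 28.01 = 0.9032 mol
n(H2O) = 14.00 / 18.02 = 0.7769 mol
n/ν → CO: 0.9032, H2O: 0.7769; H2O is limiting.
n(H2) = (1/1) × 0.7769 = 0.7769 mol
mass = 0.7769 × 2.02 = 1.569 g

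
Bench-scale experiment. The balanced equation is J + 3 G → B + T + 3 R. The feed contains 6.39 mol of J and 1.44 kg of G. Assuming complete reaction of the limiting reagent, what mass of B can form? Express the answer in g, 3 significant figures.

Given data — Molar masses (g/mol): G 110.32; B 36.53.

n(J) = 6.390 mol
n(G) = 1.440×1000 / 110.32 = 13.05 mol
n/ν → J: 6.390, G: 4.350; G is limiting.
n(B) = (1/3) × 13.05 = 4.350 mol
mass = 4.350 × 36.53 = 158.9 g

159 g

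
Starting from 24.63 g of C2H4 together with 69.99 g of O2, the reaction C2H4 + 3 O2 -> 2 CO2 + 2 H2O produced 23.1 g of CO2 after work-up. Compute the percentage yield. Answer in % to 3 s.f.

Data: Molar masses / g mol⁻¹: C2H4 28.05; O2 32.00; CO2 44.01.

n(C2H4) = 24.63 / 28.05 = 0.8781 mol
n(O2) = 69.99 / 32.00 = 2.187 mol
n/ν for C2H4 = 0.8781/1 = 0.8781
n/ν for O2 = 2.187/3 = 0.7290
Smallest n/ν is O2 → limiting reagent.
theoretical n(CO2) = (2/3) × 2.187 = 1.458 mol → 64.17 g
% yield = 23.1 / 64.17 × 100 = 36.00 %

36.0 %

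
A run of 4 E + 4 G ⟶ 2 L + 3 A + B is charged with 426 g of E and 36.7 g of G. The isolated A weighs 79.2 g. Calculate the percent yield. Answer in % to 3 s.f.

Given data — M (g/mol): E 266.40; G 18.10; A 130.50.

50.6 %

n(E) = 426.0 / 266.40 = 1.599 mol
n(G) = 36.70 / 18.10 = 2.028 mol
n/ν for E = 1.599/4 = 0.3998
n/ν for G = 2.028/4 = 0.5070
Smallest n/ν is E → limiting reagent.
theoretical n(A) = (3/4) × 1.599 = 1.199 mol → 156.5 g
% yield = 79.2 / 156.5 × 100 = 50.61 %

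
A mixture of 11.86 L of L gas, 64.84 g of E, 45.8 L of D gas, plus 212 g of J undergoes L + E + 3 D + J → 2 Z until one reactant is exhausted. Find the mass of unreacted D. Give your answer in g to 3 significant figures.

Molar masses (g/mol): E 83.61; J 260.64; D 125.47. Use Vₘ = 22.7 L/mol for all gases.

n(L) = 11.86 / 22.7 = 0.5225 mol
n(E) = 64.84 / 83.61 = 0.7755 mol
n(D) = 45.80 / 22.7 = 2.018 mol
n(J) = 212.0 / 260.64 = 0.8134 mol
n/ν for L = 0.5225/1 = 0.5225
n/ν for E = 0.7755/1 = 0.7755
n/ν for D = 2.018/3 = 0.6727
n/ν for J = 0.8134/1 = 0.8134
Smallest n/ν is L → limiting reagent.
D consumed = (3/1) × 0.5225 = 1.568 mol
D remaining = 2.018 − 1.568 = 0.4500 mol
mass = 0.4500 × 125.47 = 56.46 g

56.5 g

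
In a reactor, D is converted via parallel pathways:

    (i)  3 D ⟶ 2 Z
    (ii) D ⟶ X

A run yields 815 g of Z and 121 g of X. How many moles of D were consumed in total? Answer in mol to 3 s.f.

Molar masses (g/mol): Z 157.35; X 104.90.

n(Z) = 815 / 157.35 = 5.180 mol
n(X) = 121 / 104.90 = 1.153 mol
n(D) via (i) = (3/2)×5.180 = 7.770 mol
n(D) via (ii) = (1/1)×1.153 = 1.153 mol
total n(D) = 7.770 + 1.153 = 8.923 mol

8.92 mol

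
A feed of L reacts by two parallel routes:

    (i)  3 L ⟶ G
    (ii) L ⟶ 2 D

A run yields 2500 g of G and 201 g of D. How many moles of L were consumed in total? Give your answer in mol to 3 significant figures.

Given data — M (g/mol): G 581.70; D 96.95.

n(G) = 2500 / 581.70 = 4.298 mol
n(D) = 201 / 96.95 = 2.073 mol
n(L) via (i) = (3/1)×4.298 = 12.89 mol
n(L) via (ii) = (1/2)×2.073 = 1.037 mol
total n(L) = 12.89 + 1.037 = 13.93 mol

13.9 mol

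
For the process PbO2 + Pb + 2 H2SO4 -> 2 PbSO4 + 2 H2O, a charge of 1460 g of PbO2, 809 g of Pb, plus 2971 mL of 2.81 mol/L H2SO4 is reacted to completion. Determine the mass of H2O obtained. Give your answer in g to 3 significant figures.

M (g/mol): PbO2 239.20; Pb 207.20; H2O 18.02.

141 g

n(PbO2) = 1460 / 239.20 = 6.104 mol
n(Pb) = 809.0 / 207.20 = 3.904 mol
n(H2SO4) = 2.81 × 2971/1000 = 8.349 mol
n/ν for PbO2 = 6.104/1 = 6.104
n/ν for Pb = 3.904/1 = 3.904
n/ν for H2SO4 = 8.349/2 = 4.175
Smallest n/ν is Pb → limiting reagent.
n(H2O) = (2/1) × 3.904 = 7.808 mol
mass = 7.808 × 18.02 = 140.7 g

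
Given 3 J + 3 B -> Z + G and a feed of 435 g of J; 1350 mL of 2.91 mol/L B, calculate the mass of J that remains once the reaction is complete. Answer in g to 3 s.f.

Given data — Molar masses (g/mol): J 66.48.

174 g

n(J) = 435.0 / 66.48 = 6.543 mol
n(B) = 2.91 × 1350/1000 = 3.929 mol
n/ν → J: 2.181, B: 1.310; B is limiting.
J consumed = (3/3) × 3.929 = 3.929 mol
J remaining = 6.543 − 3.929 = 2.614 mol
mass = 2.614 × 66.48 = 173.8 g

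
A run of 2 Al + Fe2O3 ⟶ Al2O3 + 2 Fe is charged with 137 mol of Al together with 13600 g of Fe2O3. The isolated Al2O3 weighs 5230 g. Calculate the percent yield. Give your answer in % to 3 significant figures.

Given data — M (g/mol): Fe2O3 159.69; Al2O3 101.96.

n(Al) = 137.0 mol
n(Fe2O3) = 13600 / 159.69 = 85.17 mol
n/ν → Al: 68.50, Fe2O3: 85.17; Al is limiting.
theoretical n(Al2O3) = (1/2) × 137.0 = 68.50 mol → 6984 g
% yield = 5230 / 6984 × 100 = 74.89 %

74.9 %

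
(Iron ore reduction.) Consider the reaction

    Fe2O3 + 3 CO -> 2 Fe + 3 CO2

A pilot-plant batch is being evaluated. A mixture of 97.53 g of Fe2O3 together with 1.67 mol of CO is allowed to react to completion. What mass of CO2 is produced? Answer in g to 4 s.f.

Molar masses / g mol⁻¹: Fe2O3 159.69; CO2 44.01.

n(Fe2O3) = 97.53 / 159.69 = 0.6107 mol
n(CO) = 1.670 mol
n/ν → Fe2O3: 0.6107, CO: 0.5567; CO is limiting.
n(CO2) = (3/3) × 1.670 = 1.670 mol
mass = 1.670 × 44.01 = 73.50 g

73.50 g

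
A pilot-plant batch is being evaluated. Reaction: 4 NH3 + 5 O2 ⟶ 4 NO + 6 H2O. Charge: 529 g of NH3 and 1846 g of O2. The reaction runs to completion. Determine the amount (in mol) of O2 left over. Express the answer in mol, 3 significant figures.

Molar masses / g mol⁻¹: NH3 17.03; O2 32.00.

18.9 mol

n(NH3) = 529.0 / 17.03 = 31.06 mol
n(O2) = 1846 / 32.00 = 57.69 mol
n/ν for NH3 = 31.06/4 = 7.765
n/ν for O2 = 57.69/5 = 11.54
Smallest n/ν is NH3 → limiting reagent.
O2 consumed = (5/4) × 31.06 = 38.83 mol
O2 remaining = 57.69 − 38.83 = 18.86 mol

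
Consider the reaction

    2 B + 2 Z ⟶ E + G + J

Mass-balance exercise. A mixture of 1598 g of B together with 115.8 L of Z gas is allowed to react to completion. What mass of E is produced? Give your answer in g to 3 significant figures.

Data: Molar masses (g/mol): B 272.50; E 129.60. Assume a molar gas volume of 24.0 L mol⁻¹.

313 g

n(B) = 1598 / 272.50 = 5.864 mol
n(Z) = 115.8 / 24.0 = 4.825 mol
n/ν → B: 2.932, Z: 2.413; Z is limiting.
n(E) = (1/2) × 4.825 = 2.413 mol
mass = 2.413 × 129.60 = 312.7 g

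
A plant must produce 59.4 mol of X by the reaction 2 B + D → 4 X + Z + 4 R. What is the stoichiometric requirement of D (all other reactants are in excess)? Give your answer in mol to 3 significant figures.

14.9 mol

n(X) = 59.40 mol
n(D) = (1/4) × 59.40 = 14.85 mol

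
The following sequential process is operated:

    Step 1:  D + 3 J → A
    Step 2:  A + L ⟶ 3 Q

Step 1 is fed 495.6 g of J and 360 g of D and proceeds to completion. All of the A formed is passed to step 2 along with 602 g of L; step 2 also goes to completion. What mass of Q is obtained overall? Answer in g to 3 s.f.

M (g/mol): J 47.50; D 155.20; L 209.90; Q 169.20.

1180 g

Step 1:
n(J) = 495.6 / 47.50 = 10.43 mol
n(D) = 360.0 / 155.20 = 2.320 mol
n/ν → J: 3.477, D: 2.320; D is limiting.
n(A) produced = (1/1) × 2.320 = 2.320 mol
Step 2:
n(A) available = 2.320 mol
n(L) = 602.0 / 209.90 = 2.868 mol
n/ν → A: 2.320, L: 2.868; A is limiting.
n(Q) = (3/1) × 2.320 = 6.960 mol
mass = 6.960 × 169.20 = 1178 g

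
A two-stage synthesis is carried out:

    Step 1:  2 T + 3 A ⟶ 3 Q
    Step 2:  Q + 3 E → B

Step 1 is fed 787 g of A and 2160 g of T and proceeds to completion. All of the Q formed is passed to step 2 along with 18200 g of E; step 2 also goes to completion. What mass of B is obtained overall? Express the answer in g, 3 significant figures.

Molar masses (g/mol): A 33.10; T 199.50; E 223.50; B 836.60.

Step 1:
n(A) = 787.0 / 33.10 = 23.78 mol
n(T) = 2160 / 199.50 = 10.83 mol
n/ν → A: 7.927, T: 5.415; T is limiting.
n(Q) produced = (3/2) × 10.83 = 16.25 mol
Step 2:
n(Q) available = 16.25 mol
n(E) = 18200 / 223.50 = 81.43 mol
n/ν → Q: 16.25, E: 27.14; Q is limiting.
n(B) = (1/1) × 16.25 = 16.25 mol
mass = 16.25 × 836.60 = 13590 g

13600 g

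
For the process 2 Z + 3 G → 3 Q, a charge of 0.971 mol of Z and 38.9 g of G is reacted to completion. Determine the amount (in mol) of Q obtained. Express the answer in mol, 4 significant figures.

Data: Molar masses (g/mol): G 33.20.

1.172 mol

n(Z) = 0.9710 mol
n(G) = 38.90 / 33.20 = 1.172 mol
n/ν for Z = 0.9710/2 = 0.4855
n/ν for G = 1.172/3 = 0.3907
Smallest n/ν is G → limiting reagent.
n(Q) = (3/3) × 1.172 = 1.172 mol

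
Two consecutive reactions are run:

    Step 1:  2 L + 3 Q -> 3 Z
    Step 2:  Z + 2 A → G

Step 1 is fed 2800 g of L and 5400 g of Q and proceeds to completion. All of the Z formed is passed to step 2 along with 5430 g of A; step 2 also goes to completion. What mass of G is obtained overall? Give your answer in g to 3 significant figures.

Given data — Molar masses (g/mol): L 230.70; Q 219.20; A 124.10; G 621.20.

11300 g

Step 1:
n(L) = 2800 / 230.70 = 12.14 mol
n(Q) = 5400 / 219.20 = 24.64 mol
n/ν for L = 12.14/2 = 6.070
n/ν for Q = 24.64/3 = 8.213
Smallest n/ν is L → limiting reagent.
n(Z) produced = (3/2) × 12.14 = 18.21 mol
Step 2:
n(Z) available = 18.21 mol
n(A) = 5430 / 124.10 = 43.76 mol
n/ν for Z = 18.21/1 = 18.21
n/ν for A = 43.76/2 = 21.88
Smallest n/ν is Z → limiting reagent.
n(G) = (1/1) × 18.21 = 18.21 mol
mass = 18.21 × 621.20 = 11310 g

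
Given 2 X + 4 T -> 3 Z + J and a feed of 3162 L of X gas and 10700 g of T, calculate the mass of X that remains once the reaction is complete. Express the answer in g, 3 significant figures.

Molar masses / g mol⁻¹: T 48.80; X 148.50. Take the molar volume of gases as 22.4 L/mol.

n(X) = 3162 / 22.4 = 141.2 mol
n(T) = 10700 / 48.80 = 219.3 mol
n/ν for X = 141.2/2 = 70.60
n/ν for T = 219.3/4 = 54.83
Smallest n/ν is T → limiting reagent.
X consumed = (2/4) × 219.3 = 109.7 mol
X remaining = 141.2 − 109.7 = 31.50 mol
mass = 31.50 × 148.50 = 4678 g

4680 g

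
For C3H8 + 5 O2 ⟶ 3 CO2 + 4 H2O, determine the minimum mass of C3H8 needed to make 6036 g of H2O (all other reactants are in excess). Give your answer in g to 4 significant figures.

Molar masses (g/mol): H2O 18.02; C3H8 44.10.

3693 g

n(H2O) = 6036 / 18.02 = 335.0 mol
n(C3H8) = (1/4) × 335.0 = 83.75 mol
mass = 83.75 × 44.10 = 3693 g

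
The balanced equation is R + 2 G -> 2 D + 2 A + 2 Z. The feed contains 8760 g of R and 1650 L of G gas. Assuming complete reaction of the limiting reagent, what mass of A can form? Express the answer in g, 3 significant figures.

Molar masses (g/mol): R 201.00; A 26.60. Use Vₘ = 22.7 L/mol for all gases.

n(R) = 8760 / 201.00 = 43.58 mol
n(G) = 1650 / 22.7 = 72.69 mol
n/ν for R = 43.58/1 = 43.58
n/ν for G = 72.69/2 = 36.35
Smallest n/ν is G → limiting reagent.
n(A) = (2/2) × 72.69 = 72.69 mol
mass = 72.69 × 26.60 = 1934 g

1930 g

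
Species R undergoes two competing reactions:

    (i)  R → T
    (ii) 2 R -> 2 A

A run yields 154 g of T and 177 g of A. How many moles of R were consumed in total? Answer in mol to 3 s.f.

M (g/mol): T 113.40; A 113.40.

2.92 mol

n(T) = 154 / 113.40 = 1.358 mol
n(A) = 177 / 113.40 = 1.561 mol
n(R) via (i) = (1/1)×1.358 = 1.358 mol
n(R) via (ii) = (2/2)×1.561 = 1.561 mol
total n(R) = 1.358 + 1.561 = 2.919 mol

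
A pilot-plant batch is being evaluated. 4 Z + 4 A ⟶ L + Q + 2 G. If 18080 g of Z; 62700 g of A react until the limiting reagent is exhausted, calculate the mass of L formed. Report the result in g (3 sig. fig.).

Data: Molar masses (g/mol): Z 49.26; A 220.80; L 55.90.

3970 g

n(Z) = 18080 / 49.26 = 367.0 mol
n(A) = 62700 / 220.80 = 284.0 mol
n/ν for Z = 367.0/4 = 91.75
n/ν for A = 284.0/4 = 71.00
Smallest n/ν is A → limiting reagent.
n(L) = (1/4) × 284.0 = 71.00 mol
mass = 71.00 × 55.90 = 3969 g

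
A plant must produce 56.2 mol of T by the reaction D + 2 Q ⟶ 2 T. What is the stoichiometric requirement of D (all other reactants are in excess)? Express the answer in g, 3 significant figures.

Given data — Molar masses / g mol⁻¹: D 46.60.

1310 g

n(T) = 56.20 mol
n(D) = (1/2) × 56.20 = 28.10 mol
mass = 28.10 × 46.60 = 1309 g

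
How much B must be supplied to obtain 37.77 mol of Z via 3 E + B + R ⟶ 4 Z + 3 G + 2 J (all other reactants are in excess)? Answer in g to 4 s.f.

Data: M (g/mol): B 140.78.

1329 g

n(Z) = 37.77 mol
n(B) = (1/4) × 37.77 = 9.443 mol
mass = 9.443 × 140.78 = 1329 g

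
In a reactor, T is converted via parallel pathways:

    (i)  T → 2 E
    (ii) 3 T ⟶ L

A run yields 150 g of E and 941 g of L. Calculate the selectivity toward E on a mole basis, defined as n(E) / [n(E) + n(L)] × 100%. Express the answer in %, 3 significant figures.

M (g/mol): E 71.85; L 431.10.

48.9 %

n(E) = 150 / 71.85 = 2.088 mol
n(L) = 941 / 431.10 = 2.183 mol
selectivity = 2.088/(2.088+2.183) × 100 = 48.89 %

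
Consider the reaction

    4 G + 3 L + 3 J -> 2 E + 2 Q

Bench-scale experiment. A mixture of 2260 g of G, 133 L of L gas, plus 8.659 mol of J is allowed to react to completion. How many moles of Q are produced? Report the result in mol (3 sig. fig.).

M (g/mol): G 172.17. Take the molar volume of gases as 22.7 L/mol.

3.91 mol

n(G) = 2260 / 172.17 = 13.13 mol
n(L) = 133.0 / 22.7 = 5.859 mol
n(J) = 8.659 mol
n/ν for G = 13.13/4 = 3.283
n/ν for L = 5.859/3 = 1.953
n/ν for J = 8.659/3 = 2.886
Smallest n/ν is L → limiting reagent.
n(Q) = (2/3) × 5.859 = 3.906 mol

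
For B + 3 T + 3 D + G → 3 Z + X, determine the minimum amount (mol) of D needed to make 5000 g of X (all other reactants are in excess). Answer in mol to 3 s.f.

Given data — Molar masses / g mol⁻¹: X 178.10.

n(X) = 5000 / 178.10 = 28.07 mol
n(D) = (3/1) × 28.07 = 84.21 mol

84.2 mol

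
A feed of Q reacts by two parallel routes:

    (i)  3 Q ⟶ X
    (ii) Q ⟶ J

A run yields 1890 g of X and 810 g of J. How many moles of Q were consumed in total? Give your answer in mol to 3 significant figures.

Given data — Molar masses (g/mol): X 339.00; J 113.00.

23.9 mol

n(X) = 1890 / 339.00 = 5.575 mol
n(J) = 810 / 113.00 = 7.168 mol
n(Q) via (i) = (3/1)×5.575 = 16.73 mol
n(Q) via (ii) = (1/1)×7.168 = 7.168 mol
total n(Q) = 16.73 + 7.168 = 23.90 mol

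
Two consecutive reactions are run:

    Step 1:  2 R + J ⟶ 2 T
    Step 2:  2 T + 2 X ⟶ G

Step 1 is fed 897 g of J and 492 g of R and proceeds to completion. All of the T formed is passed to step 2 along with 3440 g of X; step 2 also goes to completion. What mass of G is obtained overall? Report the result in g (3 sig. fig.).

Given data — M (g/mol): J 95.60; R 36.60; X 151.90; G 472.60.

3180 g

Step 1:
n(J) = 897.0 / 95.60 = 9.383 mol
n(R) = 492.0 / 36.60 = 13.44 mol
n/ν → J: 9.383, R: 6.720; R is limiting.
n(T) produced = (2/2) × 13.44 = 13.44 mol
Step 2:
n(T) available = 13.44 mol
n(X) = 3440 / 151.90 = 22.65 mol
n/ν → T: 6.720, X: 11.33; T is limiting.
n(G) = (1/2) × 13.44 = 6.720 mol
mass = 6.720 × 472.60 = 3176 g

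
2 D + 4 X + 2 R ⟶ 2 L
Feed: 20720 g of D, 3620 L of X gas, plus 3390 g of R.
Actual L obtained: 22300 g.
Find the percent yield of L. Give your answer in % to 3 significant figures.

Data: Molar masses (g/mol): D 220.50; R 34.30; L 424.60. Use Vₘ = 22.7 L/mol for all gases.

65.9 %

n(D) = 20720 / 220.50 = 93.97 mol
n(X) = 3620 / 22.7 = 159.5 mol
n(R) = 3390 / 34.30 = 98.83 mol
n/ν → D: 46.99, X: 39.88, R: 49.42; X is limiting.
theoretical n(L) = (2/4) × 159.5 = 79.75 mol → 33860 g
% yield = 22300 / 33860 × 100 = 65.86 %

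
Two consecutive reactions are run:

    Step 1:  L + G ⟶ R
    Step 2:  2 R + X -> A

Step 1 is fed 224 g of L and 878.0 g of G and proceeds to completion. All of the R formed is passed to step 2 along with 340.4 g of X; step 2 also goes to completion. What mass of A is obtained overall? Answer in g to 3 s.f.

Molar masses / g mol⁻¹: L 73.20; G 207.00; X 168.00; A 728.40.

Step 1:
n(L) = 224.0 / 73.20 = 3.060 mol
n(G) = 878.0 / 207.00 = 4.242 mol
n/ν for L = 3.060/1 = 3.060
n/ν for G = 4.242/1 = 4.242
Smallest n/ν is L → limiting reagent.
n(R) produced = (1/1) × 3.060 = 3.060 mol
Step 2:
n(R) available = 3.060 mol
n(X) = 340.4 / 168.00 = 2.026 mol
n/ν for R = 3.060/2 = 1.530
n/ν for X = 2.026/1 = 2.026
Smallest n/ν is R → limiting reagent.
n(A) = (1/2) × 3.060 = 1.530 mol
mass = 1.530 × 728.40 = 1114 g

1110 g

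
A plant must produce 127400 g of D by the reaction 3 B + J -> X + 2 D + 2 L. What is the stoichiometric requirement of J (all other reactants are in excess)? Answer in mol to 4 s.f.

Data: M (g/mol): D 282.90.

225.2 mol

n(D) = 127400 / 282.90 = 450.3 mol
n(J) = (1/2) × 450.3 = 225.2 mol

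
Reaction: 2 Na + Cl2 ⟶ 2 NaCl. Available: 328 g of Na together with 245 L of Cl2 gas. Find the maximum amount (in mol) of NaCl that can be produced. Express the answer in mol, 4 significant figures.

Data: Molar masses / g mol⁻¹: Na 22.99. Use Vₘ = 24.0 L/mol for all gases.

n(Na) = 328.0 / 22.99 = 14.27 mol
n(Cl2) = 245.0 / 24.0 = 10.21 mol
n/ν for Na = 14.27/2 = 7.135
n/ν for Cl2 = 10.21/1 = 10.21
Smallest n/ν is Na → limiting reagent.
n(NaCl) = (2/2) × 14.27 = 14.27 mol

14.27 mol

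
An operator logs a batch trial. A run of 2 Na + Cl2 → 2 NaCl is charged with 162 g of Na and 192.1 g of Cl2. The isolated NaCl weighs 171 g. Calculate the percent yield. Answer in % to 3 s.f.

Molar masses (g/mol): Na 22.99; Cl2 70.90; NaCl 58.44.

n(Na) = 162.0 / 22.99 = 7.047 mol
n(Cl2) = 192.1 / 70.90 = 2.709 mol
n/ν for Na = 7.047/2 = 3.524
n/ν for Cl2 = 2.709/1 = 2.709
Smallest n/ν is Cl2 → limiting reagent.
theoretical n(NaCl) = (2/1) × 2.709 = 5.418 mol → 316.6 g
% yield = 171 / 316.6 × 100 = 54.01 %

54.0 %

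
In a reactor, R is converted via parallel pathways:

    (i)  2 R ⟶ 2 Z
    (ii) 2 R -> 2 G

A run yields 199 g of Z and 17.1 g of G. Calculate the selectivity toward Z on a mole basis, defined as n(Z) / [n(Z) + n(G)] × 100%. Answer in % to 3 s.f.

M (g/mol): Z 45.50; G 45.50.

n(Z) = 199 / 45.50 = 4.374 mol
n(G) = 17.1 / 45.50 = 0.3758 mol
selectivity = 4.374/(4.374+0.3758) × 100 = 92.09 %

92.1 %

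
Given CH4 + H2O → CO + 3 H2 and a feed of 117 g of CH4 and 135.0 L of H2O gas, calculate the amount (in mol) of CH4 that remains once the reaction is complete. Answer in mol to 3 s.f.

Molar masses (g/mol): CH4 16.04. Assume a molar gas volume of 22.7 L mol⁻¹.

n(CH4) = 117.0 / 16.04 = 7.294 mol
n(H2O) = 135.0 / 22.7 = 5.947 mol
n/ν → CH4: 7.294, H2O: 5.947; H2O is limiting.
CH4 consumed = (1/1) × 5.947 = 5.947 mol
CH4 remaining = 7.294 − 5.947 = 1.347 mol

1.35 mol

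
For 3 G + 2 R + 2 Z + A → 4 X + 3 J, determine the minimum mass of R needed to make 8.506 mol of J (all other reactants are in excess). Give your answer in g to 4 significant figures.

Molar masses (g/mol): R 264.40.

n(J) = 8.506 mol
n(R) = (2/3) × 8.506 = 5.671 mol
mass = 5.671 × 264.40 = 1499 g

1499 g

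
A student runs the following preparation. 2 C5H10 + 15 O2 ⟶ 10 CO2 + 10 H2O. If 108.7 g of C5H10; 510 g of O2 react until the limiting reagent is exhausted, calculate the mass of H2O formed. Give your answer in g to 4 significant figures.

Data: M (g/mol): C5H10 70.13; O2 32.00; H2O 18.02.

139.7 g

n(C5H10) = 108.7 / 70.13 = 1.550 mol
n(O2) = 510.0 / 32.00 = 15.94 mol
n/ν for C5H10 = 1.550/2 = 0.7750
n/ν for O2 = 15.94/15 = 1.063
Smallest n/ν is C5H10 → limiting reagent.
n(H2O) = (10/2) × 1.550 = 7.750 mol
mass = 7.750 × 18.02 = 139.7 g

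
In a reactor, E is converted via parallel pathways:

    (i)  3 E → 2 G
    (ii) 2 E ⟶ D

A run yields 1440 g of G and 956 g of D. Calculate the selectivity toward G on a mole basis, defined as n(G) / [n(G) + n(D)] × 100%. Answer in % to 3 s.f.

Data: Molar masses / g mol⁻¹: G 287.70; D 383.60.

66.8 %

n(G) = 1440 / 287.70 = 5.005 mol
n(D) = 956 / 383.60 = 2.492 mol
selectivity = 5.005/(5.005+2.492) × 100 = 66.76 %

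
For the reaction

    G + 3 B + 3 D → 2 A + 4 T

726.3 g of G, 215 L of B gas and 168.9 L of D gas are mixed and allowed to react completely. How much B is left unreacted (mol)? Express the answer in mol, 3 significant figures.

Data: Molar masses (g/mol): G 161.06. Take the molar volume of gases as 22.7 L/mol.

2.03 mol

n(G) = 726.3 / 161.06 = 4.509 mol
n(B) = 215.0 / 22.7 = 9.471 mol
n(D) = 168.9 / 22.7 = 7.441 mol
n/ν for G = 4.509/1 = 4.509
n/ν for B = 9.471/3 = 3.157
n/ν for D = 7.441/3 = 2.480
Smallest n/ν is D → limiting reagent.
B consumed = (3/3) × 7.441 = 7.441 mol
B remaining = 9.471 − 7.441 = 2.030 mol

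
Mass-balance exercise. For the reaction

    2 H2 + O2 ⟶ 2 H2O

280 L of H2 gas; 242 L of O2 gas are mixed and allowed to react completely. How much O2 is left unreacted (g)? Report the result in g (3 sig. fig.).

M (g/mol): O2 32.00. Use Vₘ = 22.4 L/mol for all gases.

146 g

n(H2) = 280.0 / 22.4 = 12.50 mol
n(O2) = 242.0 / 22.4 = 10.80 mol
n/ν → H2: 6.250, O2: 10.80; H2 is limiting.
O2 consumed = (1/2) × 12.50 = 6.250 mol
O2 remaining = 10.80 − 6.250 = 4.550 mol
mass = 4.550 × 32.00 = 145.6 g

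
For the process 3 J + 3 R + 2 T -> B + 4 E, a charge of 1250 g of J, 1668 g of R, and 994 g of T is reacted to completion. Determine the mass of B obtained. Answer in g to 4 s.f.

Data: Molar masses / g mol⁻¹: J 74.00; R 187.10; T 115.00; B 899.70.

n(J) = 1250 / 74.00 = 16.89 mol
n(R) = 1668 / 187.10 = 8.915 mol
n(T) = 994.0 / 115.00 = 8.643 mol
n/ν → J: 5.630, R: 2.972, T: 4.322; R is limiting.
n(B) = (1/3) × 8.915 = 2.972 mol
mass = 2.972 × 899.70 = 2674 g

2674 g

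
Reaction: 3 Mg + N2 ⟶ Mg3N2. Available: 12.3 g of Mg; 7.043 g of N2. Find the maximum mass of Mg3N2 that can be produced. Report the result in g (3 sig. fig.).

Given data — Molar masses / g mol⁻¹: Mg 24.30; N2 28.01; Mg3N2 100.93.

n(Mg) = 12.30 / 24.30 = 0.5062 mol
n(N2) = 7.043 / 28.01 = 0.2514 mol
n/ν for Mg = 0.5062/3 = 0.1687
n/ν for N2 = 0.2514/1 = 0.2514
Smallest n/ν is Mg → limiting reagent.
n(Mg3N2) = (1/3) × 0.5062 = 0.1687 mol
mass = 0.1687 × 100.93 = 17.03 g

17.0 g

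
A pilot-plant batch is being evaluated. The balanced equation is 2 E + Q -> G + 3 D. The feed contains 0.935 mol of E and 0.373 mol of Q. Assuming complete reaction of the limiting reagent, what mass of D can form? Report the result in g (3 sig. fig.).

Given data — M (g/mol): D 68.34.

n(E) = 0.9350 mol
n(Q) = 0.3730 mol
n/ν for E = 0.9350/2 = 0.4675
n/ν for Q = 0.3730/1 = 0.3730
Smallest n/ν is Q → limiting reagent.
n(D) = (3/1) × 0.3730 = 1.119 mol
mass = 1.119 × 68.34 = 76.47 g

76.5 g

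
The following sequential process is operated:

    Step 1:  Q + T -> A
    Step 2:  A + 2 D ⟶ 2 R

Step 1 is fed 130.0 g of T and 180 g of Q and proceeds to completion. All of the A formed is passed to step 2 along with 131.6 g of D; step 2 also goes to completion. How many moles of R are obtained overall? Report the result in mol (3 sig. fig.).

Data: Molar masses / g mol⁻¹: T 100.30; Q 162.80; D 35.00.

Step 1:
n(T) = 130.0 / 100.30 = 1.296 mol
n(Q) = 180.0 / 162.80 = 1.106 mol
n/ν for T = 1.296/1 = 1.296
n/ν for Q = 1.106/1 = 1.106
Smallest n/ν is Q → limiting reagent.
n(A) produced = (1/1) × 1.106 = 1.106 mol
Step 2:
n(A) available = 1.106 mol
n(D) = 131.6 / 35.00 = 3.760 mol
n/ν for A = 1.106/1 = 1.106
n/ν for D = 3.760/2 = 1.880
Smallest n/ν is A → limiting reagent.
n(R) = (2/1) × 1.106 = 2.212 mol

2.21 mol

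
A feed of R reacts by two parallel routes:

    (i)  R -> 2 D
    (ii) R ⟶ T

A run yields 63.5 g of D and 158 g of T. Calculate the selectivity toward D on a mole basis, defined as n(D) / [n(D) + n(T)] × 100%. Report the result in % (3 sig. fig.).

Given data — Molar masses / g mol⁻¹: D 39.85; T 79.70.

n(D) = 63.5 / 39.85 = 1.593 mol
n(T) = 158 / 79.70 = 1.982 mol
selectivity = 1.593/(1.593+1.982) × 100 = 44.56 %

44.6 %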